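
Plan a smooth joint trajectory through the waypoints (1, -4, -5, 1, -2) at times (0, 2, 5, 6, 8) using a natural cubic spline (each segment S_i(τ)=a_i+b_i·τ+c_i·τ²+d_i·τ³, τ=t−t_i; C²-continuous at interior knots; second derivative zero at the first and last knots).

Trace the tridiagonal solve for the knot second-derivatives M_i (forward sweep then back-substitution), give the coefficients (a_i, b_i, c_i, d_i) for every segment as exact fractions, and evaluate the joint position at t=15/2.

  seg 0: a=1 b=-7/3 c=0 d=-1/24
  seg 1: a=-4 b=-17/6 c=-1/4 d=13/36
  seg 2: a=-5 b=65/12 c=3 d=-29/12
  seg 3: a=1 b=25/6 c=-17/4 d=17/24
S(15/2) = 5/64

Δ: Δ0=-5/2, Δ1=-1/3, Δ2=6, Δ3=-3/2
row 1: diag=10, rhs=13; c'=3/10, d'=13/10
row 2: denom=8−3·3/10=71/10; d'=(38−3·13/10)/(71/10)=341/71
row 3: denom=6−1·10/71=416/71; d'=(-45−1·341/71)/(416/71)=-17/2
back: M3=-17/2
back: M2=341/71−10/71·-17/2=6
back: M1=13/10−3/10·6=-1/2
M: M0=0, M1=-1/2, M2=6, M3=-17/2, M4=0
seg 0: a=1, c=M0/2=0, d=(M1−M0)/(6·2)=-1/24, b=Δ0−h0·(2M0+M1)/6=-7/3
seg 1: a=-4, c=M1/2=-1/4, d=(M2−M1)/(6·3)=13/36, b=Δ1−h1·(2M1+M2)/6=-17/6
seg 2: a=-5, c=M2/2=3, d=(M3−M2)/(6·1)=-29/12, b=Δ2−h2·(2M2+M3)/6=65/12
seg 3: a=1, c=M3/2=-17/4, d=(M4−M3)/(6·2)=17/24, b=Δ3−h3·(2M3+M4)/6=25/6
t_q=15/2 → seg 3, τ=3/2; S=1+25/6·τ+-17/4·τ²+17/24·τ³=5/64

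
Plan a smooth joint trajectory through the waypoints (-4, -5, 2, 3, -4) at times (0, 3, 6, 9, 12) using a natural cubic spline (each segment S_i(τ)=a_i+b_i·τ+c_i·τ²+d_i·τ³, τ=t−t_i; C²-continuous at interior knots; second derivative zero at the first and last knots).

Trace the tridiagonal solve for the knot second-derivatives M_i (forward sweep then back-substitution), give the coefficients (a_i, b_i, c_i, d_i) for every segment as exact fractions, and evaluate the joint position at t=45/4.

Δ: Δ0=-1/3, Δ1=7/3, Δ2=1/3, Δ3=-7/3
row 1: diag=12, rhs=16; c'=1/4, d'=4/3
row 2: denom=12−3·1/4=45/4; d'=(-12−3·4/3)/(45/4)=-64/45
row 3: denom=12−3·4/15=56/5; d'=(-16−3·-64/45)/(56/5)=-22/21
back: M3=-22/21
back: M2=-64/45−4/15·-22/21=-8/7
back: M1=4/3−1/4·-8/7=34/21
M: M0=0, M1=34/21, M2=-8/7, M3=-22/21, M4=0
seg 0: a=-4, c=M0/2=0, d=(M1−M0)/(6·3)=17/189, b=Δ0−h0·(2M0+M1)/6=-8/7
seg 1: a=-5, c=M1/2=17/21, d=(M2−M1)/(6·3)=-29/189, b=Δ1−h1·(2M1+M2)/6=9/7
seg 2: a=2, c=M2/2=-4/7, d=(M3−M2)/(6·3)=1/189, b=Δ2−h2·(2M2+M3)/6=2
seg 3: a=3, c=M3/2=-11/21, d=(M4−M3)/(6·3)=11/189, b=Δ3−h3·(2M3+M4)/6=-9/7
t_q=45/4 → seg 3, τ=9/4; S=3+-9/7·τ+-11/21·τ²+11/189·τ³=-843/448

  seg 0: a=-4 b=-8/7 c=0 d=17/189
  seg 1: a=-5 b=9/7 c=17/21 d=-29/189
  seg 2: a=2 b=2 c=-4/7 d=1/189
  seg 3: a=3 b=-9/7 c=-11/21 d=11/189
S(45/4) = -843/448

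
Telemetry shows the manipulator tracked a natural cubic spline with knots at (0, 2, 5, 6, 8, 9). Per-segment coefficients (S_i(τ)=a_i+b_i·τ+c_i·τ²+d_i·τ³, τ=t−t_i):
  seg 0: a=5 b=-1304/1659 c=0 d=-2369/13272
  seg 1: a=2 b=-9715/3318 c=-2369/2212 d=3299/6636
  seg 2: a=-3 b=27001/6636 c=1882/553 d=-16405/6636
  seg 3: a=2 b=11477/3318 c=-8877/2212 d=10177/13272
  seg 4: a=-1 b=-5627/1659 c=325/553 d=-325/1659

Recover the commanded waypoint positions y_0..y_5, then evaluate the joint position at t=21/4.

y_0=5 y_1=2 y_2=-3 y_3=2 y_4=-1 y_5=-4
S(21/4) = -256055/141568

y_0 = S_0(0) = a_0 = 5
y_1 = S_1(0) = a_1 = 2
y_2 = S_2(0) = a_2 = -3
y_3 = S_3(0) = a_3 = 2
y_4 = S_4(0) = a_4 = -1
y_5 = S_4(1) = -4
t_q=21/4 is in segment 2 (τ=1/4); S_2(τ)=-256055/141568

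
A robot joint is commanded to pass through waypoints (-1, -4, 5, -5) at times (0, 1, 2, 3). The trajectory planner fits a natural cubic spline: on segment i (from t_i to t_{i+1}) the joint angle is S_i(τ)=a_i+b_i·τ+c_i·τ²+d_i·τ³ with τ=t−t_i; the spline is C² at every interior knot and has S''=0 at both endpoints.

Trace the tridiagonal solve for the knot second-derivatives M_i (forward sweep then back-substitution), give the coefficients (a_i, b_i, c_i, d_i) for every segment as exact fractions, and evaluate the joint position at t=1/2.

  seg 0: a=-1 b=-112/15 c=0 d=67/15
  seg 1: a=-4 b=89/15 c=67/5 d=-31/3
  seg 2: a=5 b=26/15 c=-88/5 d=88/15
S(1/2) = -167/40

Δ: Δ0=-3, Δ1=9, Δ2=-10
row 1: diag=4, rhs=72; c'=1/4, d'=18
row 2: denom=4−1·1/4=15/4; d'=(-114−1·18)/(15/4)=-176/5
back: M2=-176/5
back: M1=18−1/4·-176/5=134/5
M: M0=0, M1=134/5, M2=-176/5, M3=0
seg 0: a=-1, c=M0/2=0, d=(M1−M0)/(6·1)=67/15, b=Δ0−h0·(2M0+M1)/6=-112/15
seg 1: a=-4, c=M1/2=67/5, d=(M2−M1)/(6·1)=-31/3, b=Δ1−h1·(2M1+M2)/6=89/15
seg 2: a=5, c=M2/2=-88/5, d=(M3−M2)/(6·1)=88/15, b=Δ2−h2·(2M2+M3)/6=26/15
t_q=1/2 → seg 0, τ=1/2; S=-1+-112/15·τ+0·τ²+67/15·τ³=-167/40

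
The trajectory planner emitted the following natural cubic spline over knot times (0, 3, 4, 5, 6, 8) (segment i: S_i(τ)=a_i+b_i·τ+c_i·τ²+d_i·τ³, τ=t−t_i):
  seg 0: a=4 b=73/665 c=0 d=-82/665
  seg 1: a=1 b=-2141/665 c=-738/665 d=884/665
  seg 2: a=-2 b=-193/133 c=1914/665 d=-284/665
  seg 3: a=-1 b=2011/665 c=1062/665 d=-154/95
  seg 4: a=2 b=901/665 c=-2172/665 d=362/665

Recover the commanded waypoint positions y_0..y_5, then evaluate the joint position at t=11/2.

y_0=4 y_1=1 y_2=-2 y_3=-1 y_4=2 y_5=-4
S(11/2) = 377/532

y_0 = S_0(0) = a_0 = 4
y_1 = S_1(0) = a_1 = 1
y_2 = S_2(0) = a_2 = -2
y_3 = S_3(0) = a_3 = -1
y_4 = S_4(0) = a_4 = 2
y_5 = S_4(2) = -4
t_q=11/2 is in segment 3 (τ=1/2); S_3(τ)=377/532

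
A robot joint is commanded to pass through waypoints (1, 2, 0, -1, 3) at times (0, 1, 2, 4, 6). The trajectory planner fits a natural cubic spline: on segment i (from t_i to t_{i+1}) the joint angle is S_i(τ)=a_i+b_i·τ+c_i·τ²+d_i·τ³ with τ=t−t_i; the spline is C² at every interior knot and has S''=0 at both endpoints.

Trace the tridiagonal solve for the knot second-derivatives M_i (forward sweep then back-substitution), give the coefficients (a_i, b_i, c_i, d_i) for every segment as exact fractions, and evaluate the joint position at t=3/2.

  seg 0: a=1 b=307/168 c=0 d=-139/168
  seg 1: a=2 b=-55/84 c=-139/56 d=191/168
  seg 2: a=0 b=-53/24 c=13/14 d=-25/672
  seg 3: a=-1 b=89/84 c=79/112 d=-79/672
S(3/2) = 535/448

Δ: Δ0=1, Δ1=-2, Δ2=-1/2, Δ3=2
row 1: diag=4, rhs=-18; c'=1/4, d'=-9/2
row 2: denom=6−1·1/4=23/4; d'=(9−1·-9/2)/(23/4)=54/23
row 3: denom=8−2·8/23=168/23; d'=(15−2·54/23)/(168/23)=79/56
back: M3=79/56
back: M2=54/23−8/23·79/56=13/7
back: M1=-9/2−1/4·13/7=-139/28
M: M0=0, M1=-139/28, M2=13/7, M3=79/56, M4=0
seg 0: a=1, c=M0/2=0, d=(M1−M0)/(6·1)=-139/168, b=Δ0−h0·(2M0+M1)/6=307/168
seg 1: a=2, c=M1/2=-139/56, d=(M2−M1)/(6·1)=191/168, b=Δ1−h1·(2M1+M2)/6=-55/84
seg 2: a=0, c=M2/2=13/14, d=(M3−M2)/(6·2)=-25/672, b=Δ2−h2·(2M2+M3)/6=-53/24
seg 3: a=-1, c=M3/2=79/112, d=(M4−M3)/(6·2)=-79/672, b=Δ3−h3·(2M3+M4)/6=89/84
t_q=3/2 → seg 1, τ=1/2; S=2+-55/84·τ+-139/56·τ²+191/168·τ³=535/448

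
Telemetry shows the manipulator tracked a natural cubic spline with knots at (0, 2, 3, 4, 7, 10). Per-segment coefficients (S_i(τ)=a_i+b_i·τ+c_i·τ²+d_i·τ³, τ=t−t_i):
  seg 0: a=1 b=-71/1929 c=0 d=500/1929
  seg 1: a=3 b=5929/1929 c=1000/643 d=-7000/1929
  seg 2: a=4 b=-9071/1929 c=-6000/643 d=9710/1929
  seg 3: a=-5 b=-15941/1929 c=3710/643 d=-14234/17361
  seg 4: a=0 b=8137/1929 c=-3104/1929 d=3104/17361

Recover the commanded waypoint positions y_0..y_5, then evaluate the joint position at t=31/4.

y_0 = S_0(0) = a_0 = 1
y_1 = S_1(0) = a_1 = 3
y_2 = S_2(0) = a_2 = 4
y_3 = S_3(0) = a_3 = -5
y_4 = S_4(0) = a_4 = 0
y_5 = S_4(3) = 3
t_q=31/4 is in segment 4 (τ=3/4); S_4(τ)=6003/2572

y_0=1 y_1=3 y_2=4 y_3=-5 y_4=0 y_5=3
S(31/4) = 6003/2572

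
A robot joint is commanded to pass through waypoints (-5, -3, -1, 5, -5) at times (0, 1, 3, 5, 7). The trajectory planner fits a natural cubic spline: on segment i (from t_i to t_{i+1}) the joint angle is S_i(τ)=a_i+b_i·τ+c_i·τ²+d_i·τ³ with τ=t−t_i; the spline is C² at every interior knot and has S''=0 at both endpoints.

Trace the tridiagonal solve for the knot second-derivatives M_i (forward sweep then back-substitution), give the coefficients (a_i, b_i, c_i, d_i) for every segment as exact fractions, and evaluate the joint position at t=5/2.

Δ: Δ0=2, Δ1=1, Δ2=3, Δ3=-5
row 1: diag=6, rhs=-6; c'=1/3, d'=-1
row 2: denom=8−2·1/3=22/3; d'=(12−2·-1)/(22/3)=21/11
row 3: denom=8−2·3/11=82/11; d'=(-48−2·21/11)/(82/11)=-285/41
back: M3=-285/41
back: M2=21/11−3/11·-285/41=156/41
back: M1=-1−1/3·156/41=-93/41
M: M0=0, M1=-93/41, M2=156/41, M3=-285/41, M4=0
seg 0: a=-5, c=M0/2=0, d=(M1−M0)/(6·1)=-31/82, b=Δ0−h0·(2M0+M1)/6=195/82
seg 1: a=-3, c=M1/2=-93/82, d=(M2−M1)/(6·2)=83/164, b=Δ1−h1·(2M1+M2)/6=51/41
seg 2: a=-1, c=M2/2=78/41, d=(M3−M2)/(6·2)=-147/164, b=Δ2−h2·(2M2+M3)/6=114/41
seg 3: a=5, c=M3/2=-285/82, d=(M4−M3)/(6·2)=95/164, b=Δ3−h3·(2M3+M4)/6=-15/41
t_q=5/2 → seg 1, τ=3/2; S=-3+51/41·τ+-93/82·τ²+83/164·τ³=-2595/1312

  seg 0: a=-5 b=195/82 c=0 d=-31/82
  seg 1: a=-3 b=51/41 c=-93/82 d=83/164
  seg 2: a=-1 b=114/41 c=78/41 d=-147/164
  seg 3: a=5 b=-15/41 c=-285/82 d=95/164
S(5/2) = -2595/1312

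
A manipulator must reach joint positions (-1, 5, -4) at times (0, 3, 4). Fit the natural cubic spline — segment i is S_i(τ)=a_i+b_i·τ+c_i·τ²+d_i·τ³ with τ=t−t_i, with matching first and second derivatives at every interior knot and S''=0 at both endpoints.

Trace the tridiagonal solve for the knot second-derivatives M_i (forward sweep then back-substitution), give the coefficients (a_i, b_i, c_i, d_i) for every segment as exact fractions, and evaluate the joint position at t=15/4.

  seg 0: a=-1 b=49/8 c=0 d=-11/24
  seg 1: a=5 b=-25/4 c=-33/8 d=11/8
S(15/4) = -731/512

Δ: Δ0=2, Δ1=-9
row 1: diag=8, rhs=-66; c'=1/8, d'=-33/4
back: M1=-33/4
M: M0=0, M1=-33/4, M2=0
seg 0: a=-1, c=M0/2=0, d=(M1−M0)/(6·3)=-11/24, b=Δ0−h0·(2M0+M1)/6=49/8
seg 1: a=5, c=M1/2=-33/8, d=(M2−M1)/(6·1)=11/8, b=Δ1−h1·(2M1+M2)/6=-25/4
t_q=15/4 → seg 1, τ=3/4; S=5+-25/4·τ+-33/8·τ²+11/8·τ³=-731/512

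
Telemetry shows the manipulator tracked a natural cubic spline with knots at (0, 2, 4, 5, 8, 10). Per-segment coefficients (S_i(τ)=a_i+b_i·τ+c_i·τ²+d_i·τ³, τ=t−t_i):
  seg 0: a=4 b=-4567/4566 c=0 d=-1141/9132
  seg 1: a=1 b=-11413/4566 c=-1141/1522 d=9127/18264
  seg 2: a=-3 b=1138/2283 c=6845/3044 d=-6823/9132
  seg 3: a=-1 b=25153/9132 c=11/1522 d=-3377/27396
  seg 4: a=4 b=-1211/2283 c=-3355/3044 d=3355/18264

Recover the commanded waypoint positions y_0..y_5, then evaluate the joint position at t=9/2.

y_0=4 y_1=1 y_2=-3 y_3=-1 y_4=4 y_5=0
S(9/2) = -55571/24352

y_0 = S_0(0) = a_0 = 4
y_1 = S_1(0) = a_1 = 1
y_2 = S_2(0) = a_2 = -3
y_3 = S_3(0) = a_3 = -1
y_4 = S_4(0) = a_4 = 4
y_5 = S_4(2) = 0
t_q=9/2 is in segment 2 (τ=1/2); S_2(τ)=-55571/24352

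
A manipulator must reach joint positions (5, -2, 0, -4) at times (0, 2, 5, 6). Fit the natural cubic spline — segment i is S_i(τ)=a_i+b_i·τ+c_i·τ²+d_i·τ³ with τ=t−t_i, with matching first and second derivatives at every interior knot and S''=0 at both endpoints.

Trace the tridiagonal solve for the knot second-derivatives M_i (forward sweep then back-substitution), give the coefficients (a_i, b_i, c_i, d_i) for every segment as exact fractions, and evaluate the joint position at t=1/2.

Δ: Δ0=-7/2, Δ1=2/3, Δ2=-4
row 1: diag=10, rhs=25; c'=3/10, d'=5/2
row 2: denom=8−3·3/10=71/10; d'=(-28−3·5/2)/(71/10)=-5
back: M2=-5
back: M1=5/2−3/10·-5=4
M: M0=0, M1=4, M2=-5, M3=0
seg 0: a=5, c=M0/2=0, d=(M1−M0)/(6·2)=1/3, b=Δ0−h0·(2M0+M1)/6=-29/6
seg 1: a=-2, c=M1/2=2, d=(M2−M1)/(6·3)=-1/2, b=Δ1−h1·(2M1+M2)/6=-5/6
seg 2: a=0, c=M2/2=-5/2, d=(M3−M2)/(6·1)=5/6, b=Δ2−h2·(2M2+M3)/6=-7/3
t_q=1/2 → seg 0, τ=1/2; S=5+-29/6·τ+0·τ²+1/3·τ³=21/8

  seg 0: a=5 b=-29/6 c=0 d=1/3
  seg 1: a=-2 b=-5/6 c=2 d=-1/2
  seg 2: a=0 b=-7/3 c=-5/2 d=5/6
S(1/2) = 21/8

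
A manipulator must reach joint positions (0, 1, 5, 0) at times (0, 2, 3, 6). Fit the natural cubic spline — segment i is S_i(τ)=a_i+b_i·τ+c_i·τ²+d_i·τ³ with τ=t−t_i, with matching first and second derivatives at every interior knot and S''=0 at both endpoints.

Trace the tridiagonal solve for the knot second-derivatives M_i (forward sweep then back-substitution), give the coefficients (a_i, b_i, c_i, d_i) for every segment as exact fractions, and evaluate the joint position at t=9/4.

  seg 0: a=0 b=-263/282 c=0 d=101/282
  seg 1: a=1 b=949/282 c=101/47 d=-427/282
  seg 2: a=5 b=440/141 c=-225/94 d=25/94
S(9/4) = 11743/6016

Δ: Δ0=1/2, Δ1=4, Δ2=-5/3
row 1: diag=6, rhs=21; c'=1/6, d'=7/2
row 2: denom=8−1·1/6=47/6; d'=(-34−1·7/2)/(47/6)=-225/47
back: M2=-225/47
back: M1=7/2−1/6·-225/47=202/47
M: M0=0, M1=202/47, M2=-225/47, M3=0
seg 0: a=0, c=M0/2=0, d=(M1−M0)/(6·2)=101/282, b=Δ0−h0·(2M0+M1)/6=-263/282
seg 1: a=1, c=M1/2=101/47, d=(M2−M1)/(6·1)=-427/282, b=Δ1−h1·(2M1+M2)/6=949/282
seg 2: a=5, c=M2/2=-225/94, d=(M3−M2)/(6·3)=25/94, b=Δ2−h2·(2M2+M3)/6=440/141
t_q=9/4 → seg 1, τ=1/4; S=1+949/282·τ+101/47·τ²+-427/282·τ³=11743/6016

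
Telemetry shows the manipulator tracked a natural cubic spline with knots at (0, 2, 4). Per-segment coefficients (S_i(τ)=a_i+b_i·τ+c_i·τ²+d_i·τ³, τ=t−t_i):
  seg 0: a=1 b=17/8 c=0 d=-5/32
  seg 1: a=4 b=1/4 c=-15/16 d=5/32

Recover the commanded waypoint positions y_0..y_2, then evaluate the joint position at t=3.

y_0=1 y_1=4 y_2=2
S(3) = 111/32

y_0 = S_0(0) = a_0 = 1
y_1 = S_1(0) = a_1 = 4
y_2 = S_1(2) = 2
t_q=3 is in segment 1 (τ=1); S_1(τ)=111/32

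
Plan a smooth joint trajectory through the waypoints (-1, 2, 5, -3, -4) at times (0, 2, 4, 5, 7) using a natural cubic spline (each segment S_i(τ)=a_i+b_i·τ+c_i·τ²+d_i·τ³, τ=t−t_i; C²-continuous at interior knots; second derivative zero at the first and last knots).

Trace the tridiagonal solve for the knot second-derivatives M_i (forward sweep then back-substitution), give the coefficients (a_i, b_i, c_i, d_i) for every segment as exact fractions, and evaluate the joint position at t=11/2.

  seg 0: a=-1 b=63/128 c=0 d=129/512
  seg 1: a=2 b=225/64 c=387/256 d=-645/512
  seg 2: a=5 b=-711/128 c=-387/64 d=461/128
  seg 3: a=-3 b=-219/32 c=609/128 d=-203/256
S(11/2) = -10919/2048

Δ: Δ0=3/2, Δ1=3/2, Δ2=-8, Δ3=-1/2
row 1: diag=8, rhs=0; c'=1/4, d'=0
row 2: denom=6−2·1/4=11/2; d'=(-57−2·0)/(11/2)=-114/11
row 3: denom=6−1·2/11=64/11; d'=(45−1·-114/11)/(64/11)=609/64
back: M3=609/64
back: M2=-114/11−2/11·609/64=-387/32
back: M1=0−1/4·-387/32=387/128
M: M0=0, M1=387/128, M2=-387/32, M3=609/64, M4=0
seg 0: a=-1, c=M0/2=0, d=(M1−M0)/(6·2)=129/512, b=Δ0−h0·(2M0+M1)/6=63/128
seg 1: a=2, c=M1/2=387/256, d=(M2−M1)/(6·2)=-645/512, b=Δ1−h1·(2M1+M2)/6=225/64
seg 2: a=5, c=M2/2=-387/64, d=(M3−M2)/(6·1)=461/128, b=Δ2−h2·(2M2+M3)/6=-711/128
seg 3: a=-3, c=M3/2=609/128, d=(M4−M3)/(6·2)=-203/256, b=Δ3−h3·(2M3+M4)/6=-219/32
t_q=11/2 → seg 3, τ=1/2; S=-3+-219/32·τ+609/128·τ²+-203/256·τ³=-10919/2048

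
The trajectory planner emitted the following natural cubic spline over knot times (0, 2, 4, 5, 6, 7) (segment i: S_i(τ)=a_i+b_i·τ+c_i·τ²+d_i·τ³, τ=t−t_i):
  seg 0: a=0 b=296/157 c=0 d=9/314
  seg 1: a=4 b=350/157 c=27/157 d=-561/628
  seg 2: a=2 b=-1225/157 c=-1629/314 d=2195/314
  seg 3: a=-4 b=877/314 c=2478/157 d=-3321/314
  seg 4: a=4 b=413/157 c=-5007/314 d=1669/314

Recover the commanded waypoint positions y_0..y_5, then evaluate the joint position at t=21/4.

y_0 = S_0(0) = a_0 = 0
y_1 = S_1(0) = a_1 = 4
y_2 = S_2(0) = a_2 = 2
y_3 = S_3(0) = a_3 = -4
y_4 = S_4(0) = a_4 = 4
y_5 = S_4(1) = -4
t_q=21/4 is in segment 3 (τ=1/4); S_3(τ)=-49849/20096

y_0=0 y_1=4 y_2=2 y_3=-4 y_4=4 y_5=-4
S(21/4) = -49849/20096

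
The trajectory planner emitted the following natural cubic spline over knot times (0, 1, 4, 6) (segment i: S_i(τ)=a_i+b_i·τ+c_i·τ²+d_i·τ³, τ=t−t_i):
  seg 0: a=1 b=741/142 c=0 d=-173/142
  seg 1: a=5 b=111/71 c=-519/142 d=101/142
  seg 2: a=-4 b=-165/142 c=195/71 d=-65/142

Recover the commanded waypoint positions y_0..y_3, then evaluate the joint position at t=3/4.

y_0 = S_0(0) = a_0 = 1
y_1 = S_1(0) = a_1 = 5
y_2 = S_2(0) = a_2 = -4
y_3 = S_2(2) = 1
t_q=3/4 is in segment 0 (τ=3/4); S_0(τ)=39985/9088

y_0=1 y_1=5 y_2=-4 y_3=1
S(3/4) = 39985/9088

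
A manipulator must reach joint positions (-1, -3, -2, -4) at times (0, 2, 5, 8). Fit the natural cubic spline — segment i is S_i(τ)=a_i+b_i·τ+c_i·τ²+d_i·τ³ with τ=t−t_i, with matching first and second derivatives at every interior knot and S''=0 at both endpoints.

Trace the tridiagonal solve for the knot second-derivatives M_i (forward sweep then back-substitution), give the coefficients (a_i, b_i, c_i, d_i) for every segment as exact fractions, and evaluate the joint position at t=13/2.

  seg 0: a=-1 b=-149/111 c=0 d=19/222
  seg 1: a=-3 b=-35/111 c=19/37 d=-11/111
  seg 2: a=-2 b=10/111 c=-14/37 d=14/333
S(13/2) = -381/148

Δ: Δ0=-1, Δ1=1/3, Δ2=-2/3
row 1: diag=10, rhs=8; c'=3/10, d'=4/5
row 2: denom=12−3·3/10=111/10; d'=(-6−3·4/5)/(111/10)=-28/37
back: M2=-28/37
back: M1=4/5−3/10·-28/37=38/37
M: M0=0, M1=38/37, M2=-28/37, M3=0
seg 0: a=-1, c=M0/2=0, d=(M1−M0)/(6·2)=19/222, b=Δ0−h0·(2M0+M1)/6=-149/111
seg 1: a=-3, c=M1/2=19/37, d=(M2−M1)/(6·3)=-11/111, b=Δ1−h1·(2M1+M2)/6=-35/111
seg 2: a=-2, c=M2/2=-14/37, d=(M3−M2)/(6·3)=14/333, b=Δ2−h2·(2M2+M3)/6=10/111
t_q=13/2 → seg 2, τ=3/2; S=-2+10/111·τ+-14/37·τ²+14/333·τ³=-381/148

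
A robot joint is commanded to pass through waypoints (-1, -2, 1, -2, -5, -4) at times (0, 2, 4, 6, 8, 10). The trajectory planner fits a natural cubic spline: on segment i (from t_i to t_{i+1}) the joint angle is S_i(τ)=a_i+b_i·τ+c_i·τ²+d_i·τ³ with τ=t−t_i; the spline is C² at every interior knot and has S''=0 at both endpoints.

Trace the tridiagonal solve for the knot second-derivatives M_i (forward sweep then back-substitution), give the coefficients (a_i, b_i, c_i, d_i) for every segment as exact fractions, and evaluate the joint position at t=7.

  seg 0: a=-1 b=-519/418 c=0 d=155/836
  seg 1: a=-2 b=411/418 c=465/418 d=-357/836
  seg 2: a=1 b=129/418 c=-303/209 d=3/11
  seg 3: a=-2 b=-927/418 c=39/209 d=18/209
  seg 4: a=-5 b=-183/418 c=147/209 d=-49/418
S(7) = -1649/418

Δ: Δ0=-1/2, Δ1=3/2, Δ2=-3/2, Δ3=-3/2, Δ4=1/2
row 1: diag=8, rhs=12; c'=1/4, d'=3/2
row 2: denom=8−2·1/4=15/2; d'=(-18−2·3/2)/(15/2)=-14/5
row 3: denom=8−2·4/15=112/15; d'=(0−2·-14/5)/(112/15)=3/4
row 4: denom=8−2·15/56=209/28; d'=(12−2·3/4)/(209/28)=294/209
back: M4=294/209
back: M3=3/4−15/56·294/209=78/209
back: M2=-14/5−4/15·78/209=-606/209
back: M1=3/2−1/4·-606/209=465/209
M: M0=0, M1=465/209, M2=-606/209, M3=78/209, M4=294/209, M5=0
seg 0: a=-1, c=M0/2=0, d=(M1−M0)/(6·2)=155/836, b=Δ0−h0·(2M0+M1)/6=-519/418
seg 1: a=-2, c=M1/2=465/418, d=(M2−M1)/(6·2)=-357/836, b=Δ1−h1·(2M1+M2)/6=411/418
seg 2: a=1, c=M2/2=-303/209, d=(M3−M2)/(6·2)=3/11, b=Δ2−h2·(2M2+M3)/6=129/418
seg 3: a=-2, c=M3/2=39/209, d=(M4−M3)/(6·2)=18/209, b=Δ3−h3·(2M3+M4)/6=-927/418
seg 4: a=-5, c=M4/2=147/209, d=(M5−M4)/(6·2)=-49/418, b=Δ4−h4·(2M4+M5)/6=-183/418
t_q=7 → seg 3, τ=1; S=-2+-927/418·τ+39/209·τ²+18/209·τ³=-1649/418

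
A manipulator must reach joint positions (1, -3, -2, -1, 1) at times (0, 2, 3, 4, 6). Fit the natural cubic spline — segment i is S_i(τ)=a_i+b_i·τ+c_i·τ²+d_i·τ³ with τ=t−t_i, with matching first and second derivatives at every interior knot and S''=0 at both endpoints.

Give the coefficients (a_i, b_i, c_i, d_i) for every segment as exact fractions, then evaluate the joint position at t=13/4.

Δ: Δ0=-2, Δ1=1, Δ2=1, Δ3=1
row 1: diag=6, rhs=18; c'=1/6, d'=3
row 2: denom=4−1·1/6=23/6; d'=(0−1·3)/(23/6)=-18/23
row 3: denom=6−1·6/23=132/23; d'=(0−1·-18/23)/(132/23)=3/22
back: M3=3/22
back: M2=-18/23−6/23·3/22=-9/11
back: M1=3−1/6·-9/11=69/22
M: M0=0, M1=69/22, M2=-9/11, M3=3/22, M4=0
seg 0: a=1, c=M0/2=0, d=(M1−M0)/(6·2)=23/88, b=Δ0−h0·(2M0+M1)/6=-67/22
seg 1: a=-3, c=M1/2=69/44, d=(M2−M1)/(6·1)=-29/44, b=Δ1−h1·(2M1+M2)/6=1/11
seg 2: a=-2, c=M2/2=-9/22, d=(M3−M2)/(6·1)=7/44, b=Δ2−h2·(2M2+M3)/6=5/4
seg 3: a=-1, c=M3/2=3/44, d=(M4−M3)/(6·2)=-1/88, b=Δ3−h3·(2M3+M4)/6=10/11
t_q=13/4 → seg 2, τ=1/4; S=-2+5/4·τ+-9/22·τ²+7/44·τ³=-4817/2816

  seg 0: a=1 b=-67/22 c=0 d=23/88
  seg 1: a=-3 b=1/11 c=69/44 d=-29/44
  seg 2: a=-2 b=5/4 c=-9/22 d=7/44
  seg 3: a=-1 b=10/11 c=3/44 d=-1/88
S(13/4) = -4817/2816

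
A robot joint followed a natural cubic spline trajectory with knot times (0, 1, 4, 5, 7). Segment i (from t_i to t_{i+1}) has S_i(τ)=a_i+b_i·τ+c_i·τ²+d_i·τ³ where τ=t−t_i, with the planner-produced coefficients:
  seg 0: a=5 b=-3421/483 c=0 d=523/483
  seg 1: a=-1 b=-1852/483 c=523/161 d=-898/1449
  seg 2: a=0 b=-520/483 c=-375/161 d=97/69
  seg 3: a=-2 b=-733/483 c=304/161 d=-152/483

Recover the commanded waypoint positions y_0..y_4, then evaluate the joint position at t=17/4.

y_0 = S_0(0) = a_0 = 5
y_1 = S_1(0) = a_1 = -1
y_2 = S_2(0) = a_2 = 0
y_3 = S_3(0) = a_3 = -2
y_4 = S_3(2) = 0
t_q=17/4 is in segment 2 (τ=1/4); S_2(τ)=-4047/10304

y_0=5 y_1=-1 y_2=0 y_3=-2 y_4=0
S(17/4) = -4047/10304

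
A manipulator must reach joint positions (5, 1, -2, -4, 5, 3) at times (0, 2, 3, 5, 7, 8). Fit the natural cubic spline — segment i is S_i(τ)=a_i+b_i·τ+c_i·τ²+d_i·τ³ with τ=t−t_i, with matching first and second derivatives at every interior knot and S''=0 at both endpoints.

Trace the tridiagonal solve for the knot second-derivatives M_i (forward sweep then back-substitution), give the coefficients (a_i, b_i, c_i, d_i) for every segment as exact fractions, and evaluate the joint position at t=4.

Δ: Δ0=-2, Δ1=-3, Δ2=-1, Δ3=9/2, Δ4=-2
row 1: diag=6, rhs=-6; c'=1/6, d'=-1
row 2: denom=6−1·1/6=35/6; d'=(12−1·-1)/(35/6)=78/35
row 3: denom=8−2·12/35=256/35; d'=(33−2·78/35)/(256/35)=999/256
row 4: denom=6−2·35/128=349/64; d'=(-39−2·999/256)/(349/64)=-5991/698
back: M4=-5991/698
back: M3=999/256−35/128·-5991/698=2181/349
back: M2=78/35−12/35·2181/349=30/349
back: M1=-1−1/6·30/349=-354/349
M: M0=0, M1=-354/349, M2=30/349, M3=2181/349, M4=-5991/698, M5=0
seg 0: a=5, c=M0/2=0, d=(M1−M0)/(6·2)=-59/698, b=Δ0−h0·(2M0+M1)/6=-580/349
seg 1: a=1, c=M1/2=-177/349, d=(M2−M1)/(6·1)=64/349, b=Δ1−h1·(2M1+M2)/6=-934/349
seg 2: a=-2, c=M2/2=15/349, d=(M3−M2)/(6·2)=717/1396, b=Δ2−h2·(2M2+M3)/6=-1096/349
seg 3: a=-4, c=M3/2=2181/698, d=(M4−M3)/(6·2)=-3451/2792, b=Δ3−h3·(2M3+M4)/6=1115/349
seg 4: a=5, c=M4/2=-5991/1396, d=(M5−M4)/(6·1)=1997/1396, b=Δ4−h4·(2M4+M5)/6=601/698
t_q=4 → seg 2, τ=1; S=-2+-1096/349·τ+15/349·τ²+717/1396·τ³=-6399/1396

  seg 0: a=5 b=-580/349 c=0 d=-59/698
  seg 1: a=1 b=-934/349 c=-177/349 d=64/349
  seg 2: a=-2 b=-1096/349 c=15/349 d=717/1396
  seg 3: a=-4 b=1115/349 c=2181/698 d=-3451/2792
  seg 4: a=5 b=601/698 c=-5991/1396 d=1997/1396
S(4) = -6399/1396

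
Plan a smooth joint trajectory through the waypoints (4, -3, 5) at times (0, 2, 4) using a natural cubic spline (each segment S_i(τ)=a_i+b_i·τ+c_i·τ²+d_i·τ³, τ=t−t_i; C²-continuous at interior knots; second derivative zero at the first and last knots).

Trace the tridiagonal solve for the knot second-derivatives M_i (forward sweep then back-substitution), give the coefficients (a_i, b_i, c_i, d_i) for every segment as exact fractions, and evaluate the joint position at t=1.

  seg 0: a=4 b=-43/8 c=0 d=15/32
  seg 1: a=-3 b=1/4 c=45/16 d=-15/32
S(1) = -29/32

Δ: Δ0=-7/2, Δ1=4
row 1: diag=8, rhs=45; c'=1/4, d'=45/8
back: M1=45/8
M: M0=0, M1=45/8, M2=0
seg 0: a=4, c=M0/2=0, d=(M1−M0)/(6·2)=15/32, b=Δ0−h0·(2M0+M1)/6=-43/8
seg 1: a=-3, c=M1/2=45/16, d=(M2−M1)/(6·2)=-15/32, b=Δ1−h1·(2M1+M2)/6=1/4
t_q=1 → seg 0, τ=1; S=4+-43/8·τ+0·τ²+15/32·τ³=-29/32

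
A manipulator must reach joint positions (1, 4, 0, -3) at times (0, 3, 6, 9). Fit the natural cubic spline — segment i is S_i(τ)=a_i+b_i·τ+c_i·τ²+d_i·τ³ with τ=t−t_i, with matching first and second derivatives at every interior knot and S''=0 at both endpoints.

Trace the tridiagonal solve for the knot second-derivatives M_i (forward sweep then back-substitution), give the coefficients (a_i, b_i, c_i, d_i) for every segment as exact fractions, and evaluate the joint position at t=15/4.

Δ: Δ0=1, Δ1=-4/3, Δ2=-1
row 1: diag=12, rhs=-14; c'=1/4, d'=-7/6
row 2: denom=12−3·1/4=45/4; d'=(2−3·-7/6)/(45/4)=22/45
back: M2=22/45
back: M1=-7/6−1/4·22/45=-58/45
M: M0=0, M1=-58/45, M2=22/45, M3=0
seg 0: a=1, c=M0/2=0, d=(M1−M0)/(6·3)=-29/405, b=Δ0−h0·(2M0+M1)/6=74/45
seg 1: a=4, c=M1/2=-29/45, d=(M2−M1)/(6·3)=8/81, b=Δ1−h1·(2M1+M2)/6=-13/45
seg 2: a=0, c=M2/2=11/45, d=(M3−M2)/(6·3)=-11/405, b=Δ2−h2·(2M2+M3)/6=-67/45
t_q=15/4 → seg 1, τ=3/4; S=4+-13/45·τ+-29/45·τ²+8/81·τ³=277/80

  seg 0: a=1 b=74/45 c=0 d=-29/405
  seg 1: a=4 b=-13/45 c=-29/45 d=8/81
  seg 2: a=0 b=-67/45 c=11/45 d=-11/405
S(15/4) = 277/80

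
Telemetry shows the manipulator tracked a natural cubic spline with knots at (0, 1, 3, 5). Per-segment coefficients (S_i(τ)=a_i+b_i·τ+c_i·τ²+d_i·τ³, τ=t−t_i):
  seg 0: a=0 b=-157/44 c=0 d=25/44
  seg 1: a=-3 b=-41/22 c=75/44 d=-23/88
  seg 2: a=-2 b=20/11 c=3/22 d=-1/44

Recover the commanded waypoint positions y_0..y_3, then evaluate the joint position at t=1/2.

y_0 = S_0(0) = a_0 = 0
y_1 = S_1(0) = a_1 = -3
y_2 = S_2(0) = a_2 = -2
y_3 = S_2(2) = 2
t_q=1/2 is in segment 0 (τ=1/2); S_0(τ)=-603/352

y_0=0 y_1=-3 y_2=-2 y_3=2
S(1/2) = -603/352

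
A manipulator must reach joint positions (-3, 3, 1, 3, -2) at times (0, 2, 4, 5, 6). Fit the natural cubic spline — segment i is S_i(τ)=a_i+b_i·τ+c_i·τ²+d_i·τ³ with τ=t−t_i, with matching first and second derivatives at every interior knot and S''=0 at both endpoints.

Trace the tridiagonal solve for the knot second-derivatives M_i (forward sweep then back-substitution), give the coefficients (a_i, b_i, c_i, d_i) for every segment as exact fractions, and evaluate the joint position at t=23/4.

  seg 0: a=-3 b=191/42 c=0 d=-65/168
  seg 1: a=3 b=-2/21 c=-65/28 d=157/168
  seg 2: a=1 b=11/6 c=23/7 d=-131/42
  seg 3: a=3 b=-20/21 c=-85/14 d=85/42
S(23/4) = -247/896

Δ: Δ0=3, Δ1=-1, Δ2=2, Δ3=-5
row 1: diag=8, rhs=-24; c'=1/4, d'=-3
row 2: denom=6−2·1/4=11/2; d'=(18−2·-3)/(11/2)=48/11
row 3: denom=4−1·2/11=42/11; d'=(-42−1·48/11)/(42/11)=-85/7
back: M3=-85/7
back: M2=48/11−2/11·-85/7=46/7
back: M1=-3−1/4·46/7=-65/14
M: M0=0, M1=-65/14, M2=46/7, M3=-85/7, M4=0
seg 0: a=-3, c=M0/2=0, d=(M1−M0)/(6·2)=-65/168, b=Δ0−h0·(2M0+M1)/6=191/42
seg 1: a=3, c=M1/2=-65/28, d=(M2−M1)/(6·2)=157/168, b=Δ1−h1·(2M1+M2)/6=-2/21
seg 2: a=1, c=M2/2=23/7, d=(M3−M2)/(6·1)=-131/42, b=Δ2−h2·(2M2+M3)/6=11/6
seg 3: a=3, c=M3/2=-85/14, d=(M4−M3)/(6·1)=85/42, b=Δ3−h3·(2M3+M4)/6=-20/21
t_q=23/4 → seg 3, τ=3/4; S=3+-20/21·τ+-85/14·τ²+85/42·τ³=-247/896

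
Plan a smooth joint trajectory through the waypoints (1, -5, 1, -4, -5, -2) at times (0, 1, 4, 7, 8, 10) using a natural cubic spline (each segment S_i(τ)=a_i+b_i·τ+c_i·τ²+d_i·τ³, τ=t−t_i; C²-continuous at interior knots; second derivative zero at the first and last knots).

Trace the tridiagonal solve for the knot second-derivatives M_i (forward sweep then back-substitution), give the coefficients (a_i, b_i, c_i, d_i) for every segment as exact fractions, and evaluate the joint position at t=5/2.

Δ: Δ0=-6, Δ1=2, Δ2=-5/3, Δ3=-1, Δ4=3/2
row 1: diag=8, rhs=48; c'=3/8, d'=6
row 2: denom=12−3·3/8=87/8; d'=(-22−3·6)/(87/8)=-320/87
row 3: denom=8−3·8/29=208/29; d'=(4−3·-320/87)/(208/29)=109/52
row 4: denom=6−1·29/208=1219/208; d'=(15−1·109/52)/(1219/208)=2684/1219
back: M4=2684/1219
back: M3=109/52−29/208·2684/1219=2181/1219
back: M2=-320/87−8/29·2181/1219=-15256/3657
back: M1=6−3/8·-15256/3657=9221/1219
M: M0=0, M1=9221/1219, M2=-15256/3657, M3=2181/1219, M4=2684/1219, M5=0
seg 0: a=1, c=M0/2=0, d=(M1−M0)/(6·1)=9221/7314, b=Δ0−h0·(2M0+M1)/6=-53105/7314
seg 1: a=-5, c=M1/2=9221/2438, d=(M2−M1)/(6·3)=-42919/65826, b=Δ1−h1·(2M1+M2)/6=-12721/3657
seg 2: a=1, c=M2/2=-7628/3657, d=(M3−M2)/(6·3)=21799/65826, b=Δ2−h2·(2M2+M3)/6=11779/7314
seg 3: a=-4, c=M3/2=2181/2438, d=(M4−M3)/(6·1)=503/7314, b=Δ3−h3·(2M3+M4)/6=-7180/3657
seg 4: a=-5, c=M4/2=1342/1219, d=(M5−M4)/(6·2)=-671/3657, b=Δ4−h4·(2M4+M5)/6=235/7314
t_q=5/2 → seg 1, τ=3/2; S=-5+-12721/3657·τ+9221/2438·τ²+-42919/65826·τ³=-76229/19504

  seg 0: a=1 b=-53105/7314 c=0 d=9221/7314
  seg 1: a=-5 b=-12721/3657 c=9221/2438 d=-42919/65826
  seg 2: a=1 b=11779/7314 c=-7628/3657 d=21799/65826
  seg 3: a=-4 b=-7180/3657 c=2181/2438 d=503/7314
  seg 4: a=-5 b=235/7314 c=1342/1219 d=-671/3657
S(5/2) = -76229/19504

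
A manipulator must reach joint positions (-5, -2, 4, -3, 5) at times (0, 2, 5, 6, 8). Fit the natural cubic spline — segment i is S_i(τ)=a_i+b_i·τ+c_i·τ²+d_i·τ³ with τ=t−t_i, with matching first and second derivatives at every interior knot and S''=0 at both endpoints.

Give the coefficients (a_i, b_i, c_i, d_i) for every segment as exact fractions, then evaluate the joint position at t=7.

Δ: Δ0=3/2, Δ1=2, Δ2=-7, Δ3=4
row 1: diag=10, rhs=3; c'=3/10, d'=3/10
row 2: denom=8−3·3/10=71/10; d'=(-54−3·3/10)/(71/10)=-549/71
row 3: denom=6−1·10/71=416/71; d'=(66−1·-549/71)/(416/71)=5235/416
back: M3=5235/416
back: M2=-549/71−10/71·5235/416=-1977/208
back: M1=3/10−3/10·-1977/208=1311/416
M: M0=0, M1=1311/416, M2=-1977/208, M3=5235/416, M4=0
seg 0: a=-5, c=M0/2=0, d=(M1−M0)/(6·2)=437/1664, b=Δ0−h0·(2M0+M1)/6=187/416
seg 1: a=-2, c=M1/2=1311/832, d=(M2−M1)/(6·3)=-45/64, b=Δ1−h1·(2M1+M2)/6=749/208
seg 2: a=4, c=M2/2=-1977/416, d=(M3−M2)/(6·1)=3063/832, b=Δ2−h2·(2M2+M3)/6=-4933/832
seg 3: a=-3, c=M3/2=5235/832, d=(M4−M3)/(6·2)=-1745/1664, b=Δ3−h3·(2M3+M4)/6=-913/208
t_q=7 → seg 3, τ=1; S=-3+-913/208·τ+5235/832·τ²+-1745/1664·τ³=-3571/1664

  seg 0: a=-5 b=187/416 c=0 d=437/1664
  seg 1: a=-2 b=749/208 c=1311/832 d=-45/64
  seg 2: a=4 b=-4933/832 c=-1977/416 d=3063/832
  seg 3: a=-3 b=-913/208 c=5235/832 d=-1745/1664
S(7) = -3571/1664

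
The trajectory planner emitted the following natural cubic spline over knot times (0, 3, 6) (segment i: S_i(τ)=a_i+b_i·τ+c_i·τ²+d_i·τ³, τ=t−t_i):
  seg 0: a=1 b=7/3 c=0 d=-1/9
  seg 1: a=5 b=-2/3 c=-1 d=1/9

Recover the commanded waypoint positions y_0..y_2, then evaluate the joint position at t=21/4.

y_0 = S_0(0) = a_0 = 1
y_1 = S_1(0) = a_1 = 5
y_2 = S_1(3) = -3
t_q=21/4 is in segment 1 (τ=9/4); S_1(τ)=-19/64

y_0=1 y_1=5 y_2=-3
S(21/4) = -19/64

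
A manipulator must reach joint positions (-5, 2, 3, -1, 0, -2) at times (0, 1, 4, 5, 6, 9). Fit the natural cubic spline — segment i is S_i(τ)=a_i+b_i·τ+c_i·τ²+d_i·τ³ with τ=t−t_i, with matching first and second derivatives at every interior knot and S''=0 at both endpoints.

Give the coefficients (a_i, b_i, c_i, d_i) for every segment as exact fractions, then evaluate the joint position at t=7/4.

  seg 0: a=-5 b=12559/1641 c=0 d=-1072/1641
  seg 1: a=2 b=9343/1641 c=-1072/547 d=284/4923
  seg 2: a=3 b=-7397/1641 c=-788/547 d=3197/1641
  seg 3: a=-1 b=-2534/1641 c=2409/547 d=-3052/1641
  seg 4: a=0 b=2764/1641 c=-643/547 d=643/4923
S(7/4) = 45441/8752

Δ: Δ0=7, Δ1=1/3, Δ2=-4, Δ3=1, Δ4=-2/3
row 1: diag=8, rhs=-40; c'=3/8, d'=-5
row 2: denom=8−3·3/8=55/8; d'=(-26−3·-5)/(55/8)=-8/5
row 3: denom=4−1·8/55=212/55; d'=(30−1·-8/5)/(212/55)=869/106
row 4: denom=8−1·55/212=1641/212; d'=(-10−1·869/106)/(1641/212)=-1286/547
back: M4=-1286/547
back: M3=869/106−55/212·-1286/547=4818/547
back: M2=-8/5−8/55·4818/547=-1576/547
back: M1=-5−3/8·-1576/547=-2144/547
M: M0=0, M1=-2144/547, M2=-1576/547, M3=4818/547, M4=-1286/547, M5=0
seg 0: a=-5, c=M0/2=0, d=(M1−M0)/(6·1)=-1072/1641, b=Δ0−h0·(2M0+M1)/6=12559/1641
seg 1: a=2, c=M1/2=-1072/547, d=(M2−M1)/(6·3)=284/4923, b=Δ1−h1·(2M1+M2)/6=9343/1641
seg 2: a=3, c=M2/2=-788/547, d=(M3−M2)/(6·1)=3197/1641, b=Δ2−h2·(2M2+M3)/6=-7397/1641
seg 3: a=-1, c=M3/2=2409/547, d=(M4−M3)/(6·1)=-3052/1641, b=Δ3−h3·(2M3+M4)/6=-2534/1641
seg 4: a=0, c=M4/2=-643/547, d=(M5−M4)/(6·3)=643/4923, b=Δ4−h4·(2M4+M5)/6=2764/1641
t_q=7/4 → seg 1, τ=3/4; S=2+9343/1641·τ+-1072/547·τ²+284/4923·τ³=45441/8752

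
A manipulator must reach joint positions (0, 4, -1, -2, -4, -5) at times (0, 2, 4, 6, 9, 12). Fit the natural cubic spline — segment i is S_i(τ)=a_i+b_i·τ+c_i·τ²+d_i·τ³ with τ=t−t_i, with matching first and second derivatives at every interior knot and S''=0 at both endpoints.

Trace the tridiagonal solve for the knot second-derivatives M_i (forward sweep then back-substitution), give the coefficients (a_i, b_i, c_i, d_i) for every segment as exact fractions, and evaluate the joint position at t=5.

Δ: Δ0=2, Δ1=-5/2, Δ2=-1/2, Δ3=-2/3, Δ4=-1/3
row 1: diag=8, rhs=-27; c'=1/4, d'=-27/8
row 2: denom=8−2·1/4=15/2; d'=(12−2·-27/8)/(15/2)=5/2
row 3: denom=10−2·4/15=142/15; d'=(-1−2·5/2)/(142/15)=-45/71
row 4: denom=12−3·45/142=1569/142; d'=(2−3·-45/71)/(1569/142)=554/1569
back: M4=554/1569
back: M3=-45/71−45/142·554/1569=-390/523
back: M2=5/2−4/15·-390/523=2823/1046
back: M1=-27/8−1/4·2823/1046=-2118/523
M: M0=0, M1=-2118/523, M2=2823/1046, M3=-390/523, M4=554/1569, M5=0
seg 0: a=0, c=M0/2=0, d=(M1−M0)/(6·2)=-353/1046, b=Δ0−h0·(2M0+M1)/6=1752/523
seg 1: a=4, c=M1/2=-1059/523, d=(M2−M1)/(6·2)=2353/4184, b=Δ1−h1·(2M1+M2)/6=-366/523
seg 2: a=-1, c=M2/2=2823/2092, d=(M3−M2)/(6·2)=-1201/4184, b=Δ2−h2·(2M2+M3)/6=-2145/1046
seg 3: a=-2, c=M3/2=-195/523, d=(M4−M3)/(6·3)=862/14121, b=Δ3−h3·(2M3+M4)/6=-51/523
seg 4: a=-4, c=M4/2=277/1569, d=(M5−M4)/(6·3)=-277/14121, b=Δ4−h4·(2M4+M5)/6=-359/523
t_q=5 → seg 2, τ=1; S=-1+-2145/1046·τ+2823/2092·τ²+-1201/4184·τ³=-8319/4184

  seg 0: a=0 b=1752/523 c=0 d=-353/1046
  seg 1: a=4 b=-366/523 c=-1059/523 d=2353/4184
  seg 2: a=-1 b=-2145/1046 c=2823/2092 d=-1201/4184
  seg 3: a=-2 b=-51/523 c=-195/523 d=862/14121
  seg 4: a=-4 b=-359/523 c=277/1569 d=-277/14121
S(5) = -8319/4184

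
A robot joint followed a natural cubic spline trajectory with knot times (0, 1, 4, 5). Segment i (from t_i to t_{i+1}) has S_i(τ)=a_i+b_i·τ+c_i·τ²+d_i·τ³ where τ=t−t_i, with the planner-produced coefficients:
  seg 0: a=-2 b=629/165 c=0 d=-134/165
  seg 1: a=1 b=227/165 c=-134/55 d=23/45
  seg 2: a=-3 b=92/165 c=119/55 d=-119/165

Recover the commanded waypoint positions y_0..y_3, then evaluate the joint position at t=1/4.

y_0 = S_0(0) = a_0 = -2
y_1 = S_1(0) = a_1 = 1
y_2 = S_2(0) = a_2 = -3
y_3 = S_2(1) = -1
t_q=1/4 is in segment 0 (τ=1/4); S_0(τ)=-373/352

y_0=-2 y_1=1 y_2=-3 y_3=-1
S(1/4) = -373/352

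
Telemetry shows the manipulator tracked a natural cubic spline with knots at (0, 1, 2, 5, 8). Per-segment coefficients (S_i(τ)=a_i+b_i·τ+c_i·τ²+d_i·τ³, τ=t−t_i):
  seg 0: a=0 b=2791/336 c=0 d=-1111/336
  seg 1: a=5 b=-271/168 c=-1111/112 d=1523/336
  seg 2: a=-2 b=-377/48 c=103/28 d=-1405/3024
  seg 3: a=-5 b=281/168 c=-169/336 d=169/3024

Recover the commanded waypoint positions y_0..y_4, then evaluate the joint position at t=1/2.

y_0=0 y_1=5 y_2=-2 y_3=-5 y_4=-3
S(1/2) = 3351/896

y_0 = S_0(0) = a_0 = 0
y_1 = S_1(0) = a_1 = 5
y_2 = S_2(0) = a_2 = -2
y_3 = S_3(0) = a_3 = -5
y_4 = S_3(3) = -3
t_q=1/2 is in segment 0 (τ=1/2); S_0(τ)=3351/896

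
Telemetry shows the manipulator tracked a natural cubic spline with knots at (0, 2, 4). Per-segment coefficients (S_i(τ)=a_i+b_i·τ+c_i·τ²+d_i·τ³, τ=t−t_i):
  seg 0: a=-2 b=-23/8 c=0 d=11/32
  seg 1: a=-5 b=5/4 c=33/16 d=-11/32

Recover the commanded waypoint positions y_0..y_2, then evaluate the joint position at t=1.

y_0 = S_0(0) = a_0 = -2
y_1 = S_1(0) = a_1 = -5
y_2 = S_1(2) = 3
t_q=1 is in segment 0 (τ=1); S_0(τ)=-145/32

y_0=-2 y_1=-5 y_2=3
S(1) = -145/32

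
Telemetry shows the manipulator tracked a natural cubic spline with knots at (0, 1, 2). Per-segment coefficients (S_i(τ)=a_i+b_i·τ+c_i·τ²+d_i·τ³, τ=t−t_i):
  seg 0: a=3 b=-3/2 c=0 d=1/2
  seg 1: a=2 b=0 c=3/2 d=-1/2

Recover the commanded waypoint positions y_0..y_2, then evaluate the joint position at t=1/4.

y_0=3 y_1=2 y_2=3
S(1/4) = 337/128

y_0 = S_0(0) = a_0 = 3
y_1 = S_1(0) = a_1 = 2
y_2 = S_1(1) = 3
t_q=1/4 is in segment 0 (τ=1/4); S_0(τ)=337/128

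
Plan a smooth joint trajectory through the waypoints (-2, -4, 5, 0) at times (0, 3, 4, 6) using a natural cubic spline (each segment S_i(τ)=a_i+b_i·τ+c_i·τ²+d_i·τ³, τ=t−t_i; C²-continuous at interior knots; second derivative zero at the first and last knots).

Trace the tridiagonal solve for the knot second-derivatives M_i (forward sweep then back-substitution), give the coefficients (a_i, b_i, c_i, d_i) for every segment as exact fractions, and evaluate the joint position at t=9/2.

  seg 0: a=-2 b=-1439/282 c=0 d=139/282
  seg 1: a=-4 b=1157/141 c=417/94 d=-1027/282
  seg 2: a=5 b=1735/282 c=-305/47 d=305/282
S(9/2) = 4955/752

Δ: Δ0=-2/3, Δ1=9, Δ2=-5/2
row 1: diag=8, rhs=58; c'=1/8, d'=29/4
row 2: denom=6−1·1/8=47/8; d'=(-69−1·29/4)/(47/8)=-610/47
back: M2=-610/47
back: M1=29/4−1/8·-610/47=417/47
M: M0=0, M1=417/47, M2=-610/47, M3=0
seg 0: a=-2, c=M0/2=0, d=(M1−M0)/(6·3)=139/282, b=Δ0−h0·(2M0+M1)/6=-1439/282
seg 1: a=-4, c=M1/2=417/94, d=(M2−M1)/(6·1)=-1027/282, b=Δ1−h1·(2M1+M2)/6=1157/141
seg 2: a=5, c=M2/2=-305/47, d=(M3−M2)/(6·2)=305/282, b=Δ2−h2·(2M2+M3)/6=1735/282
t_q=9/2 → seg 2, τ=1/2; S=5+1735/282·τ+-305/47·τ²+305/282·τ³=4955/752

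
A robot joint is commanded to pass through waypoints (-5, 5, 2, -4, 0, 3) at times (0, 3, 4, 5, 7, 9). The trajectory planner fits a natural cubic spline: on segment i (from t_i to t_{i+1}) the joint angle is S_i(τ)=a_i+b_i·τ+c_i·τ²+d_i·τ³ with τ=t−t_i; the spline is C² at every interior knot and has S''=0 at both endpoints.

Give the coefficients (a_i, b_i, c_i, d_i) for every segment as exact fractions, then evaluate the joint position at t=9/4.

  seg 0: a=-5 b=20803/3900 c=0 d=-289/1300
  seg 1: a=5 b=-1303/1950 c=-2601/1300 d=-1291/3900
  seg 2: a=2 b=-4417/780 c=-973/325 d=797/300
  seg 3: a=-4 b=-7177/1950 c=6469/1300 d=-833/780
  seg 4: a=0 b=6647/1950 c=-1861/1300 d=1861/7800
S(9/4) = 371863/83200

Δ: Δ0=10/3, Δ1=-3, Δ2=-6, Δ3=2, Δ4=3/2
row 1: diag=8, rhs=-38; c'=1/8, d'=-19/4
row 2: denom=4−1·1/8=31/8; d'=(-18−1·-19/4)/(31/8)=-106/31
row 3: denom=6−1·8/31=178/31; d'=(48−1·-106/31)/(178/31)=797/89
row 4: denom=8−2·31/89=650/89; d'=(-3−2·797/89)/(650/89)=-1861/650
back: M4=-1861/650
back: M3=797/89−31/89·-1861/650=6469/650
back: M2=-106/31−8/31·6469/650=-1946/325
back: M1=-19/4−1/8·-1946/325=-2601/650
M: M0=0, M1=-2601/650, M2=-1946/325, M3=6469/650, M4=-1861/650, M5=0
seg 0: a=-5, c=M0/2=0, d=(M1−M0)/(6·3)=-289/1300, b=Δ0−h0·(2M0+M1)/6=20803/3900
seg 1: a=5, c=M1/2=-2601/1300, d=(M2−M1)/(6·1)=-1291/3900, b=Δ1−h1·(2M1+M2)/6=-1303/1950
seg 2: a=2, c=M2/2=-973/325, d=(M3−M2)/(6·1)=797/300, b=Δ2−h2·(2M2+M3)/6=-4417/780
seg 3: a=-4, c=M3/2=6469/1300, d=(M4−M3)/(6·2)=-833/780, b=Δ3−h3·(2M3+M4)/6=-7177/1950
seg 4: a=0, c=M4/2=-1861/1300, d=(M5−M4)/(6·2)=1861/7800, b=Δ4−h4·(2M4+M5)/6=6647/1950
t_q=9/4 → seg 0, τ=9/4; S=-5+20803/3900·τ+0·τ²+-289/1300·τ³=371863/83200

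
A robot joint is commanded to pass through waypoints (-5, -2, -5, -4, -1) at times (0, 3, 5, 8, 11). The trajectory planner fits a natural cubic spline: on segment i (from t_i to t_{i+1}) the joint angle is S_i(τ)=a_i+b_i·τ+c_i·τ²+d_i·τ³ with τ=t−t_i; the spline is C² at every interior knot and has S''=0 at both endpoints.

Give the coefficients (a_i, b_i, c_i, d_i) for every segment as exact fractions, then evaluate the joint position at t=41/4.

Δ: Δ0=1, Δ1=-3/2, Δ2=1/3, Δ3=1
row 1: diag=10, rhs=-15; c'=1/5, d'=-3/2
row 2: denom=10−2·1/5=48/5; d'=(11−2·-3/2)/(48/5)=35/24
row 3: denom=12−3·5/16=177/16; d'=(4−3·35/24)/(177/16)=-2/59
back: M3=-2/59
back: M2=35/24−5/16·-2/59=260/177
back: M1=-3/2−1/5·260/177=-635/354
M: M0=0, M1=-635/354, M2=260/177, M3=-2/59, M4=0
seg 0: a=-5, c=M0/2=0, d=(M1−M0)/(6·3)=-635/6372, b=Δ0−h0·(2M0+M1)/6=1343/708
seg 1: a=-2, c=M1/2=-635/708, d=(M2−M1)/(6·2)=385/1416, b=Δ1−h1·(2M1+M2)/6=-281/354
seg 2: a=-5, c=M2/2=130/177, d=(M3−M2)/(6·3)=-133/1593, b=Δ2−h2·(2M2+M3)/6=-66/59
seg 3: a=-4, c=M3/2=-1/59, d=(M4−M3)/(6·3)=1/531, b=Δ3−h3·(2M3+M4)/6=61/59
t_q=41/4 → seg 3, τ=9/4; S=-4+61/59·τ+-1/59·τ²+1/531·τ³=-6563/3776

  seg 0: a=-5 b=1343/708 c=0 d=-635/6372
  seg 1: a=-2 b=-281/354 c=-635/708 d=385/1416
  seg 2: a=-5 b=-66/59 c=130/177 d=-133/1593
  seg 3: a=-4 b=61/59 c=-1/59 d=1/531
S(41/4) = -6563/3776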